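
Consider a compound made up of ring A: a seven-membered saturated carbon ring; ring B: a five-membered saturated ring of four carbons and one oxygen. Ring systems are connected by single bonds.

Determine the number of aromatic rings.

0

Ring A has only sp³ atoms, so it is not fully conjugated — not aromatic (cycloheptane).
Ring B has only sp³ atoms, so it is not fully conjugated — not aromatic (tetrahydrofuran).
No ring is aromatic. Total: 0.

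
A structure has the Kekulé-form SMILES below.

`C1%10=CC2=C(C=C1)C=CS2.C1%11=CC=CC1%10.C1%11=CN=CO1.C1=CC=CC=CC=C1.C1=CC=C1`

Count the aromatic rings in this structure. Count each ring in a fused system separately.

The SMILES encodes a six-membered carbon ring with three alternating C=C double bonds, fused to a five-membered ring containing one sulfur and two C=C double bonds; a five-membered carbon ring with two conjugated C=C double bonds and one sp³ carbon; a five-membered ring with an oxygen at position 1 and a nitrogen at position 3 (in a C=N bond), with two double bonds; an eight-membered carbon ring with four alternating C=C double bonds; a four-membered carbon ring with two alternating C=C double bonds.
The fused 6/5-membered bicyclic (with one sulfur) is a single π system with 9 sp² atoms and 10 π electrons from ring double bonds plus a heteroatom lone pair. 10 = 4(2)+2, so the system is aromatic and both rings count as aromatic (benzothiophene).
The 5-membered ring has one sp³ carbon, so it is not fully conjugated — not aromatic (cyclopentadiene).
The 5-membered ring with one oxygen and one =N– is fully conjugated (every ring atom contributes a p orbital); 2 ring double bonds (4 π electrons) plus a heteroatom lone pair (2) give 6 π electrons. 6 = 4(1)+2, so it is aromatic (oxazole).
The 8-membered ring has only sp² ring atoms; a planar conformation would have a fully conjugated π system of 8 electrons. But 8 = 4(2), which is 4n not 4n+2, so it is not aromatic (cyclooctatetraene) — cyclooctatetraene distorts into a non-planar tub to avoid antiaromaticity.
The 4-membered ring has only sp² ring atoms; a planar conformation would have a fully conjugated π system of 4 electrons. But 4 = 4(1), which is 4n not 4n+2, so it is not aromatic (cyclobutadiene) — cyclobutadiene is antiaromatic and distorts to a rectangle.
3 of the 6 rings are aromatic. Total: 3.

3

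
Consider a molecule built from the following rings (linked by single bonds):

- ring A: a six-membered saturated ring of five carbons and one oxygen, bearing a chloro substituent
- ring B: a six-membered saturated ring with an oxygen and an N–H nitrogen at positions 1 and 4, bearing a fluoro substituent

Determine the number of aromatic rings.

0

Ring A has only sp³ atoms, so it is not fully conjugated — not aromatic (tetrahydropyran).
Ring B has only sp³ atoms, so it is not fully conjugated — not aromatic (morpholine).
No ring is aromatic. Total: 0.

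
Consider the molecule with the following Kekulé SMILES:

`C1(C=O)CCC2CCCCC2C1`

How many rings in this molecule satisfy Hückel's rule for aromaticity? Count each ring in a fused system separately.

0

The SMILES encodes two fused six-membered saturated carbon rings.
The 6-membered ring has only sp³ atoms, so it is not fully conjugated — not aromatic (cyclohexane ring).
The second 6-membered ring has only sp³ atoms, so it is not fully conjugated — not aromatic (cyclohexane ring).
None of the rings are aromatic. Total: 0.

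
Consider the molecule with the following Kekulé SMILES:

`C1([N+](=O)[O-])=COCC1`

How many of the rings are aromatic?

0

The SMILES encodes a five-membered ring of four carbons and one oxygen, with one C=C double bond and two sp³ carbons.
The 5-membered ring with one oxygen has two sp³ carbons, so it is not fully conjugated — not aromatic (2,3-dihydrofuran).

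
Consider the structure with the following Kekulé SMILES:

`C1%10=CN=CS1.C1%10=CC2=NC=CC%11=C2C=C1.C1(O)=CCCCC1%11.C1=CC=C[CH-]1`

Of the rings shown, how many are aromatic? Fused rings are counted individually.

The SMILES encodes a five-membered ring with a sulfur at position 1 and a nitrogen at position 3 (in a C=N bond), with two double bonds; two fused six-membered rings, each with three alternating double bonds; one ring is all carbon and the other has one ring nitrogen; a six-membered carbon ring with one C=C double bond; a five-membered all-carbon ring bearing a negative charge on one carbon, with two C=C double bonds.
The 5-membered ring with one sulfur and one =N– is fully conjugated (every ring atom contributes a p orbital); 2 ring double bonds (4 π electrons) plus a heteroatom lone pair (2) give 6 π electrons. That satisfies 4n+2 with n=1, so it is aromatic (thiazole).
The fused 6/6-membered bicyclic (with one nitrogen) is a single π system with 10 sp² atoms and 10 π electrons from ring double bonds. 10 = 4(2)+2, so the system is aromatic and both rings count as aromatic (quinoline).
The 6-membered ring has four sp³ carbons, so it is not fully conjugated — not aromatic (cyclohexene).
The 5-membered ring is planar and fully conjugated; 2 ring double bonds (4 π electrons) plus the carbanion lone pair (2) give 6 π electrons. Since 6 = 4n+2 (n=1), it is aromatic (cyclopentadienyl anion).
4 of the 5 rings are aromatic. Total: 4.

4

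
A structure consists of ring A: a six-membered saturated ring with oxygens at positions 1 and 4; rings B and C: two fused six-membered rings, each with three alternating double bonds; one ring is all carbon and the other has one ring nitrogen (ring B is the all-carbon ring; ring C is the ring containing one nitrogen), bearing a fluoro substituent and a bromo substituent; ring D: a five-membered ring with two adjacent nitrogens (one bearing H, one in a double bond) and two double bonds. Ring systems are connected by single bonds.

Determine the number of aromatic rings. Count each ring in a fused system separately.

3

Ring A has only sp³ atoms, so it is not fully conjugated — not aromatic (1,4-dioxane).
Rings B and C form a fused bicyclic system (with one nitrogen) with 10 sp² atoms and 10 π electrons from ring double bonds. 10 = 4(2)+2, so the system is aromatic and both rings count as aromatic (quinoline).
Ring D has a continuous p-orbital overlap around the ring; 2 ring double bonds (4 π electrons) plus a heteroatom lone pair (2) give 6 π electrons. Since 6 = 4n+2 (n=1), ring D is aromatic (pyrazole).
Aromatic: B, C, D. Total: 3.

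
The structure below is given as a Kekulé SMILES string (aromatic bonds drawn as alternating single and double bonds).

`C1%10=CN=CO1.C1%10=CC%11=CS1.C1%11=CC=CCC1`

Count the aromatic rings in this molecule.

The SMILES encodes a five-membered ring with an oxygen at position 1 and a nitrogen at position 3 (in a C=N bond), with two double bonds; a five-membered ring of four carbons and one sulfur, with two C=C double bonds; a six-membered carbon ring with two conjugated C=C double bonds and two sp³ carbons.
The 5-membered ring with one oxygen and one =N– has a continuous p-orbital overlap around the ring; 2 ring double bonds (4 π electrons) plus a heteroatom lone pair (2) give 6 π electrons. Since 6 = 4n+2 (n=1), it is aromatic (oxazole).
The 5-membered ring with one sulfur has a continuous p-orbital overlap around the ring; 2 ring double bonds (4 π electrons) plus a heteroatom lone pair (2) give 6 π electrons. Since 6 = 4n+2 (n=1), it is aromatic (thiophene).
The 6-membered ring has two sp³ carbons, so it is not fully conjugated — not aromatic (1,3-cyclohexadiene).
2 of the 3 rings are aromatic. Total: 2.

2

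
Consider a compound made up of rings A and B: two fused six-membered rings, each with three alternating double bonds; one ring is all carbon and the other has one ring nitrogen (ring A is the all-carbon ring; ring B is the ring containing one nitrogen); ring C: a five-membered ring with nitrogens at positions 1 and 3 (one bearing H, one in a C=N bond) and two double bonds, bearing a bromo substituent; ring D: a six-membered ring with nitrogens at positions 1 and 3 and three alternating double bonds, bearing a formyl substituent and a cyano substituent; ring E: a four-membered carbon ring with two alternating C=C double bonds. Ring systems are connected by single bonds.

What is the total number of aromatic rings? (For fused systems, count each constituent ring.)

Rings A and B form a fused bicyclic system (with one nitrogen) with 10 sp² atoms and 10 π electrons from ring double bonds. 10 = 4(2)+2, so the system is aromatic and both rings count as aromatic (quinoline).
Ring C is fully conjugated (every ring atom contributes a p orbital); 2 ring double bonds (4 π electrons) plus a heteroatom lone pair (2) give 6 π electrons. That satisfies 4n+2 with n=1, so ring C is aromatic (imidazole).
Ring D has a continuous p-orbital overlap around the ring; 3 ring double bonds give 6 π electrons. 6 = 4(1)+2, so ring D is aromatic (pyrimidine).
Ring E has only sp² ring atoms; a planar conformation would have a fully conjugated π system of 4 electrons. But 4 = 4(1), which is 4n not 4n+2, so ring E is not aromatic (cyclobutadiene) — cyclobutadiene is antiaromatic and distorts to a rectangle.
Aromatic: A, B, C, D. Total: 4.

4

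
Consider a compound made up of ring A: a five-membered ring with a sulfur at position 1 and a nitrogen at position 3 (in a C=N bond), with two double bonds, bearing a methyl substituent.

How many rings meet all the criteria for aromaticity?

1

Ring A has a continuous p-orbital overlap around the ring; 2 ring double bonds (4 π electrons) plus a heteroatom lone pair (2) give 6 π electrons. That satisfies 4n+2 with n=1, so ring A is aromatic (thiazole).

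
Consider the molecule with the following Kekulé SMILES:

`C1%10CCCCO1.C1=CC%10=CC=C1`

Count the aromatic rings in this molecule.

1

The SMILES encodes a six-membered saturated ring of five carbons and one oxygen; a six-membered carbon ring with three alternating C=C double bonds.
The 6-membered ring with one oxygen has only sp³ atoms, so it is not fully conjugated — not aromatic (tetrahydropyran).
The 6-membered ring has a continuous p-orbital overlap around the ring; 3 ring double bonds give 6 π electrons. That satisfies 4n+2 with n=1, so it is aromatic (benzene).
1 of the 2 rings is aromatic. Total: 1.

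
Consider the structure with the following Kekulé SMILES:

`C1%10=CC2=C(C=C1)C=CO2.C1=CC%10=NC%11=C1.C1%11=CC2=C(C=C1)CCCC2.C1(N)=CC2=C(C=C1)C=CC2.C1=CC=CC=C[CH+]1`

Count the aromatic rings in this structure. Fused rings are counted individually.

6

The SMILES encodes a six-membered carbon ring with three alternating C=C double bonds, fused to a five-membered ring containing one oxygen and two C=C double bonds; a six-membered ring of five carbons and one nitrogen with three alternating double bonds; a six-membered carbon ring with three alternating C=C double bonds, fused to a saturated six-membered carbon ring; a six-membered carbon ring with three alternating C=C double bonds, fused to a five-membered carbon ring containing one C=C double bond and one sp³ carbon; a seven-membered all-carbon ring bearing a positive charge on one carbon, with three C=C double bonds.
The fused 6/5-membered bicyclic (with one oxygen) is a single π system with 9 sp² atoms and 10 π electrons from ring double bonds plus a heteroatom lone pair. 10 = 4(2)+2, so the system is aromatic and both rings count as aromatic (benzofuran).
The 6-membered ring with one nitrogen is fully conjugated (every ring atom contributes a p orbital); 3 ring double bonds give 6 π electrons. That satisfies 4n+2 with n=1, so it is aromatic (pyridine).
The 6-membered ring has a continuous p-orbital overlap around the ring; 3 ring double bonds give 6 π electrons. That satisfies 4n+2 with n=1, so it is aromatic (benzene ring).
The second 6-membered ring has four sp³ carbons, so it is not fully conjugated — not aromatic (cyclohexane ring).
The third 6-membered ring is fully conjugated (every ring atom contributes a p orbital); 3 ring double bonds give 6 π electrons. Since 6 = 4n+2 (n=1), it is aromatic (benzene ring).
The 5-membered ring has one sp³ carbon, so it is not fully conjugated — not aromatic (cyclopentene ring).
The 7-membered ring has a continuous p-orbital overlap around the ring; 3 ring double bonds (6 π electrons) plus the carbocation's empty p orbital (0, but keeps the ring conjugated) give 6 π electrons. 6 = 4(1)+2, so it is aromatic (tropylium cation).
6 of the 8 rings are aromatic. Total: 6.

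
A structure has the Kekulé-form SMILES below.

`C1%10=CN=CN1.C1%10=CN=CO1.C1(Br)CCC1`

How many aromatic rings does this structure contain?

2

The SMILES encodes a five-membered ring with nitrogens at positions 1 and 3 (one bearing H, one in a C=N bond) and two double bonds; a five-membered ring with an oxygen at position 1 and a nitrogen at position 3 (in a C=N bond), with two double bonds; a four-membered saturated carbon ring.
The 5-membered ring with two nitrogens (one N–H, one =N–) is fully conjugated (every ring atom contributes a p orbital); 2 ring double bonds (4 π electrons) plus a heteroatom lone pair (2) give 6 π electrons. Since 6 = 4n+2 (n=1), it is aromatic (imidazole).
The 5-membered ring with one oxygen and one =N– has a continuous p-orbital overlap around the ring; 2 ring double bonds (4 π electrons) plus a heteroatom lone pair (2) give 6 π electrons. 6 = 4(1)+2, so it is aromatic (oxazole).
The 4-membered ring has only sp³ atoms, so it is not fully conjugated — not aromatic (cyclobutane).
2 of the 3 rings are aromatic. Total: 2.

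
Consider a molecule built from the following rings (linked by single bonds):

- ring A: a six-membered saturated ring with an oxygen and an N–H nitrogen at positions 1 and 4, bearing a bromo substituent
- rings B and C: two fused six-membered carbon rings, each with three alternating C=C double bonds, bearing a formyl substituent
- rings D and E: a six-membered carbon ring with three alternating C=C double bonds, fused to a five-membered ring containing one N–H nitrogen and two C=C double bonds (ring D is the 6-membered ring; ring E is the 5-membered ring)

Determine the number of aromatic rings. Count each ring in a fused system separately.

Ring A has only sp³ atoms, so it is not fully conjugated — not aromatic (morpholine).
Rings B and C form a fused bicyclic system with 10 sp² atoms and 10 π electrons from ring double bonds. 10 = 4(2)+2, so the system is aromatic and both rings count as aromatic (naphthalene).
Rings D and E form a fused bicyclic system (with one N–H) with 9 sp² atoms and 10 π electrons from ring double bonds plus a heteroatom lone pair. 10 = 4(2)+2, so the system is aromatic and both rings count as aromatic (indole).
Aromatic: B, C, D, E. Total: 4.

4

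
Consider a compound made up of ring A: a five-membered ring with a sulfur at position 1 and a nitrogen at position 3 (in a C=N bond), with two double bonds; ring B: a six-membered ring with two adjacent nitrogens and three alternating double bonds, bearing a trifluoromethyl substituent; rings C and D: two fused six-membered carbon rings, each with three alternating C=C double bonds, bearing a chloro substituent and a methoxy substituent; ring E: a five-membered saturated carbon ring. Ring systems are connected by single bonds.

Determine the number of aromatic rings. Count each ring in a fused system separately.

Ring A is fully conjugated (every ring atom contributes a p orbital); 2 ring double bonds (4 π electrons) plus a heteroatom lone pair (2) give 6 π electrons. That satisfies 4n+2 with n=1, so ring A is aromatic (thiazole).
Ring B has a continuous p-orbital overlap around the ring; 3 ring double bonds give 6 π electrons. 6 = 4(1)+2, so ring B is aromatic (pyridazine).
Rings C and D form a fused bicyclic system with 10 sp² atoms and 10 π electrons from ring double bonds. 10 = 4(2)+2, so the system is aromatic and both rings count as aromatic (naphthalene).
Ring E has only sp³ atoms, so it is not fully conjugated — not aromatic (cyclopentane).
Aromatic: A, B, C, D. Total: 4.

4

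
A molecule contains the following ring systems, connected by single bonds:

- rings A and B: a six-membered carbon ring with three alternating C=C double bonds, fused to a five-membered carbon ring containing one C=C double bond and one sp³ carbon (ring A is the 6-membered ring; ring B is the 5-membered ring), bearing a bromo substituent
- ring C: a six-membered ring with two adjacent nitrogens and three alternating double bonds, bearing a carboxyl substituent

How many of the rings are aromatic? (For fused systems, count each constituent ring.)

Ring A is planar and fully conjugated; 3 ring double bonds give 6 π electrons. 6 = 4(1)+2, so ring A is aromatic (benzene ring).
Ring B has one sp³ carbon, so it is not fully conjugated — not aromatic (cyclopentene ring).
Ring C has a continuous p-orbital overlap around the ring; 3 ring double bonds give 6 π electrons. 6 = 4(1)+2, so ring C is aromatic (pyridazine).
Aromatic: A, C. Total: 2.

2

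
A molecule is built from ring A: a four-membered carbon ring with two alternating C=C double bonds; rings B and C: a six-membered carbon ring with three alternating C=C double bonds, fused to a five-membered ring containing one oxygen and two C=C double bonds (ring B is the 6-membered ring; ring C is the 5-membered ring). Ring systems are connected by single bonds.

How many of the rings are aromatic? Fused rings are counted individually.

2

Ring A has only sp² ring atoms; a planar conformation would have a fully conjugated π system of 4 electrons. But 4 = 4(1), which is 4n not 4n+2, so ring A is not aromatic (cyclobutadiene) — cyclobutadiene is antiaromatic and distorts to a rectangle.
Rings B and C form a fused bicyclic system (with one oxygen) with 9 sp² atoms and 10 π electrons from ring double bonds plus a heteroatom lone pair. 10 = 4(2)+2, so the system is aromatic and both rings count as aromatic (benzofuran).
Aromatic: B, C. Total: 2.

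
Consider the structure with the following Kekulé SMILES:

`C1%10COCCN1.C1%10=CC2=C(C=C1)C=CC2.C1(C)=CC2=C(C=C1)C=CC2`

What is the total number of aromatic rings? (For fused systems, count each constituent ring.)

The SMILES encodes a six-membered saturated ring with an oxygen and an N–H nitrogen at positions 1 and 4; a six-membered carbon ring with three alternating C=C double bonds, fused to a five-membered carbon ring containing one C=C double bond and one sp³ carbon; a six-membered carbon ring with three alternating C=C double bonds, fused to a five-membered carbon ring containing one C=C double bond and one sp³ carbon.
The 6-membered ring with one oxygen and one N–H (1,4) has only sp³ atoms, so it is not fully conjugated — not aromatic (morpholine).
The 6-membered ring is fully conjugated (every ring atom contributes a p orbital); 3 ring double bonds give 6 π electrons. 6 = 4(1)+2, so it is aromatic (benzene ring).
The 5-membered ring has one sp³ carbon, so it is not fully conjugated — not aromatic (cyclopentene ring).
The second 6-membered ring is planar and fully conjugated; 3 ring double bonds give 6 π electrons. 6 = 4(1)+2, so it is aromatic (benzene ring).
The second 5-membered ring has one sp³ carbon, so it is not fully conjugated — not aromatic (cyclopentene ring).
2 of the 5 rings are aromatic. Total: 2.

2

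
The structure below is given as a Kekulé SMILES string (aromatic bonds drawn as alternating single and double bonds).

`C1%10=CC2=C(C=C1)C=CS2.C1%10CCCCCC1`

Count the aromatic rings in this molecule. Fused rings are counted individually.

The SMILES encodes a six-membered carbon ring with three alternating C=C double bonds, fused to a five-membered ring containing one sulfur and two C=C double bonds; a seven-membered saturated carbon ring.
The fused 6/5-membered bicyclic (with one sulfur) is a single π system with 9 sp² atoms and 10 π electrons from ring double bonds plus a heteroatom lone pair. 10 = 4(2)+2, so the system is aromatic and both rings count as aromatic (benzothiophene).
The 7-membered ring has only sp³ atoms, so it is not fully conjugated — not aromatic (cycloheptane).
2 of the 3 rings are aromatic. Total: 2.

2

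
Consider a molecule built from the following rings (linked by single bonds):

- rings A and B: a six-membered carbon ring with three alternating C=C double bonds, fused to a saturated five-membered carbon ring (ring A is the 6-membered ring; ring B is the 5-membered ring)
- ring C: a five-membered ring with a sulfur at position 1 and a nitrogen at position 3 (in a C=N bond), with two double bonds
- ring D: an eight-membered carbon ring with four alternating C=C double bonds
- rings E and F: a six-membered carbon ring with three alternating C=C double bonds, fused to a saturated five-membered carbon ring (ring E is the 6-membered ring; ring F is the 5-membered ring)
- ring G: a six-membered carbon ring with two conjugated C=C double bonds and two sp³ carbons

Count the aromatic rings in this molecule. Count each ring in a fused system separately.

Ring A is planar and fully conjugated; 3 ring double bonds give 6 π electrons. 6 = 4(1)+2, so ring A is aromatic (benzene ring).
Ring B has three sp³ carbons, so it is not fully conjugated — not aromatic (cyclopentane ring).
Ring C is planar and fully conjugated; 2 ring double bonds (4 π electrons) plus a heteroatom lone pair (2) give 6 π electrons. 6 = 4(1)+2, so ring C is aromatic (thiazole).
Ring D has only sp² ring atoms; a planar conformation would have a fully conjugated π system of 8 electrons. But 8 = 4(2), which is 4n not 4n+2, so ring D is not aromatic (cyclooctatetraene) — cyclooctatetraene distorts into a non-planar tub to avoid antiaromaticity.
Ring E has a continuous p-orbital overlap around the ring; 3 ring double bonds give 6 π electrons. That satisfies 4n+2 with n=1, so ring E is aromatic (benzene ring).
Ring F has three sp³ carbons, so it is not fully conjugated — not aromatic (cyclopentane ring).
Ring G has two sp³ carbons, so it is not fully conjugated — not aromatic (1,3-cyclohexadiene).
Aromatic: A, C, E. Total: 3.

3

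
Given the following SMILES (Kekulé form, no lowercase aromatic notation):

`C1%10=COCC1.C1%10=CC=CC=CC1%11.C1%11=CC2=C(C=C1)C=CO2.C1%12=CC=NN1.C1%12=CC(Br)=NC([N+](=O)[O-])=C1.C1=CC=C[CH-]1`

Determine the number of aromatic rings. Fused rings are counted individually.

The SMILES encodes a five-membered ring of four carbons and one oxygen, with one C=C double bond and two sp³ carbons; a seven-membered carbon ring with three C=C double bonds and one sp³ carbon; a six-membered carbon ring with three alternating C=C double bonds, fused to a five-membered ring containing one oxygen and two C=C double bonds; a five-membered ring with two adjacent nitrogens (one bearing H, one in a double bond) and two double bonds; a six-membered ring of five carbons and one nitrogen with three alternating double bonds; a five-membered all-carbon ring bearing a negative charge on one carbon, with two C=C double bonds.
The 5-membered ring with one oxygen has two sp³ carbons, so it is not fully conjugated — not aromatic (2,3-dihydrofuran).
The 7-membered ring has one sp³ carbon, so it is not fully conjugated — not aromatic (cycloheptatriene).
The fused 6/5-membered bicyclic (with one oxygen) is a single π system with 9 sp² atoms and 10 π electrons from ring double bonds plus a heteroatom lone pair. 10 = 4(2)+2, so the system is aromatic and both rings count as aromatic (benzofuran).
The 5-membered ring with two adjacent nitrogens (one N–H, one =N–) is planar and fully conjugated; 2 ring double bonds (4 π electrons) plus a heteroatom lone pair (2) give 6 π electrons. Since 6 = 4n+2 (n=1), it is aromatic (pyrazole).
The 6-membered ring with one nitrogen is planar and fully conjugated; 3 ring double bonds give 6 π electrons. 6 = 4(1)+2, so it is aromatic (pyridine).
The 5-membered ring is planar and fully conjugated; 2 ring double bonds (4 π electrons) plus the carbanion lone pair (2) give 6 π electrons. That satisfies 4n+2 with n=1, so it is aromatic (cyclopentadienyl anion).
5 of the 7 rings are aromatic. Total: 5.

5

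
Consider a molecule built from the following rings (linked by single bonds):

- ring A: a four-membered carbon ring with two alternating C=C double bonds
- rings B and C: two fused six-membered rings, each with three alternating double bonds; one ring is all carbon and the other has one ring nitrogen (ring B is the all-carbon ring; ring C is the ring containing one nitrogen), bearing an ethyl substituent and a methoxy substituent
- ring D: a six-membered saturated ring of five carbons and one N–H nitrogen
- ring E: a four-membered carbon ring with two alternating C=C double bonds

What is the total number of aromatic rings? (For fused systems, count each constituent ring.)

Ring A has only sp² ring atoms; a planar conformation would have a fully conjugated π system of 4 electrons. But 4 = 4(1), which is 4n not 4n+2, so ring A is not aromatic (cyclobutadiene) — cyclobutadiene is antiaromatic and distorts to a rectangle.
Rings B and C form a fused bicyclic system (with one nitrogen) with 10 sp² atoms and 10 π electrons from ring double bonds. 10 = 4(2)+2, so the system is aromatic and both rings count as aromatic (quinoline).
Ring D has only sp³ atoms, so it is not fully conjugated — not aromatic (piperidine).
Ring E has only sp² ring atoms; a planar conformation would have a fully conjugated π system of 4 electrons. But 4 = 4(1), which is 4n not 4n+2, so ring E is not aromatic (cyclobutadiene) — cyclobutadiene is antiaromatic and distorts to a rectangle.
Aromatic: B, C. Total: 2.

2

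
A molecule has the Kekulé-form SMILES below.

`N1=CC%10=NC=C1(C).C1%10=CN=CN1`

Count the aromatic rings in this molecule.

2

The SMILES encodes a six-membered ring with nitrogens at positions 1 and 4 and three alternating double bonds; a five-membered ring with nitrogens at positions 1 and 3 (one bearing H, one in a C=N bond) and two double bonds.
The 6-membered ring with two nitrogens (1,4) is fully conjugated (every ring atom contributes a p orbital); 3 ring double bonds give 6 π electrons. That satisfies 4n+2 with n=1, so it is aromatic (pyrazine).
The 5-membered ring with two nitrogens (one N–H, one =N–) is planar and fully conjugated; 2 ring double bonds (4 π electrons) plus a heteroatom lone pair (2) give 6 π electrons. That satisfies 4n+2 with n=1, so it is aromatic (imidazole).
2 of the 2 rings are aromatic. Total: 2.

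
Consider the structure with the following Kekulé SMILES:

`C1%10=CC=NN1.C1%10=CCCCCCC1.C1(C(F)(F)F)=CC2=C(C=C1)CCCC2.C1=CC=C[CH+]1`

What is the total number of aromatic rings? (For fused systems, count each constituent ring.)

The SMILES encodes a five-membered ring with two adjacent nitrogens (one bearing H, one in a double bond) and two double bonds; an eight-membered carbon ring with one C=C double bond; a six-membered carbon ring with three alternating C=C double bonds, fused to a saturated six-membered carbon ring; a five-membered all-carbon ring bearing a positive charge on one carbon, with two C=C double bonds.
The 5-membered ring with two adjacent nitrogens (one N–H, one =N–) has a continuous p-orbital overlap around the ring; 2 ring double bonds (4 π electrons) plus a heteroatom lone pair (2) give 6 π electrons. 6 = 4(1)+2, so it is aromatic (pyrazole).
The 8-membered ring has six sp³ carbons, so it is not fully conjugated — not aromatic (cyclooctene).
The 6-membered ring has a continuous p-orbital overlap around the ring; 3 ring double bonds give 6 π electrons. 6 = 4(1)+2, so it is aromatic (benzene ring).
The second 6-membered ring has four sp³ carbons, so it is not fully conjugated — not aromatic (cyclohexane ring).
The 5-membered ring has only sp² ring atoms; a planar conformation would have a fully conjugated π system of 4 electrons. But 4 = 4(1), which is 4n not 4n+2, so it is not aromatic (cyclopentadienyl cation).
2 of the 5 rings are aromatic. Total: 2.

2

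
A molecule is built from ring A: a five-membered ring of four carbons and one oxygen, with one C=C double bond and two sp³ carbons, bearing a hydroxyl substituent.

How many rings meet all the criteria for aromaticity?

Ring A has two sp³ carbons, so it is not fully conjugated — not aromatic (2,3-dihydrofuran).

0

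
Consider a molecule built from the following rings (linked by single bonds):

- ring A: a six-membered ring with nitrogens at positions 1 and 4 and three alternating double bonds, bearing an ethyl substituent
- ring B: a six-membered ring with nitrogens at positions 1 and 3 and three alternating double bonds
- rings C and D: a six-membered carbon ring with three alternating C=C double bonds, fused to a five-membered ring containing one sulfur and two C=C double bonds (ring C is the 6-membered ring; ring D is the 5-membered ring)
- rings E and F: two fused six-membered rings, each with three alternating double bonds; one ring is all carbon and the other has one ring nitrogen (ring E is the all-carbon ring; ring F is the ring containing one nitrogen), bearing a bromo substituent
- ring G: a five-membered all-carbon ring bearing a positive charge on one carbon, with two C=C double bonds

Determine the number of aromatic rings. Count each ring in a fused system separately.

6

Ring A is planar and fully conjugated; 3 ring double bonds give 6 π electrons. Since 6 = 4n+2 (n=1), ring A is aromatic (pyrazine).
Ring B is fully conjugated (every ring atom contributes a p orbital); 3 ring double bonds give 6 π electrons. Since 6 = 4n+2 (n=1), ring B is aromatic (pyrimidine).
Rings C and D form a fused bicyclic system (with one sulfur) with 9 sp² atoms and 10 π electrons from ring double bonds plus a heteroatom lone pair. 10 = 4(2)+2, so the system is aromatic and both rings count as aromatic (benzothiophene).
Rings E and F form a fused bicyclic system (with one nitrogen) with 10 sp² atoms and 10 π electrons from ring double bonds. 10 = 4(2)+2, so the system is aromatic and both rings count as aromatic (quinoline).
Ring G has only sp² ring atoms; a planar conformation would have a fully conjugated π system of 4 electrons. But 4 = 4(1), which is 4n not 4n+2, so ring G is not aromatic (cyclopentadienyl cation).
Aromatic: A, B, C, D, E, F. Total: 6.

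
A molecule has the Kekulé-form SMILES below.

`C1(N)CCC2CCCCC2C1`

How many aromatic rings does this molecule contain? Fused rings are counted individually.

0

The SMILES encodes two fused six-membered saturated carbon rings.
The 6-membered ring has only sp³ atoms, so it is not fully conjugated — not aromatic (cyclohexane ring).
The second 6-membered ring has only sp³ atoms, so it is not fully conjugated — not aromatic (cyclohexane ring).
None of the rings are aromatic. Total: 0.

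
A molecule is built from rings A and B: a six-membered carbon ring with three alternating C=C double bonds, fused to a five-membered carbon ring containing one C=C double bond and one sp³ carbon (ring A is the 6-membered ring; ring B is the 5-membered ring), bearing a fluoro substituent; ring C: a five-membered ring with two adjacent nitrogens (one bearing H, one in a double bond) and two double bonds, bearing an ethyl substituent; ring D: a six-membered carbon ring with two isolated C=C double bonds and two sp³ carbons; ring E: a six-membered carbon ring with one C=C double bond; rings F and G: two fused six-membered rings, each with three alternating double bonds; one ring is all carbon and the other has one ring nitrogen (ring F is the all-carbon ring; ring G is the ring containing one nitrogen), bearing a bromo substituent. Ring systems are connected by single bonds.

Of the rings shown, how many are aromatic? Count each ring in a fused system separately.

Ring A is planar and fully conjugated; 3 ring double bonds give 6 π electrons. Since 6 = 4n+2 (n=1), ring A is aromatic (benzene ring).
Ring B has one sp³ carbon, so it is not fully conjugated — not aromatic (cyclopentene ring).
Ring C is fully conjugated (every ring atom contributes a p orbital); 2 ring double bonds (4 π electrons) plus a heteroatom lone pair (2) give 6 π electrons. Since 6 = 4n+2 (n=1), ring C is aromatic (pyrazole).
Ring D has two sp³ carbons, so it is not fully conjugated — not aromatic (1,4-cyclohexadiene).
Ring E has four sp³ carbons, so it is not fully conjugated — not aromatic (cyclohexene).
Rings F and G form a fused bicyclic system (with one nitrogen) with 10 sp² atoms and 10 π electrons from ring double bonds. 10 = 4(2)+2, so the system is aromatic and both rings count as aromatic (quinoline).
Aromatic: A, C, F, G. Total: 4.

4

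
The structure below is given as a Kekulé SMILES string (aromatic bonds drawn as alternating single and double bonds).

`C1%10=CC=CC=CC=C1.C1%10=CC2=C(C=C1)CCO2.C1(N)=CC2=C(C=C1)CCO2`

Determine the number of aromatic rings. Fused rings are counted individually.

The SMILES encodes an eight-membered carbon ring with four alternating C=C double bonds; a six-membered carbon ring with three alternating C=C double bonds, fused to a five-membered ring containing one oxygen and two sp³ carbons; a six-membered carbon ring with three alternating C=C double bonds, fused to a five-membered ring containing one oxygen and two sp³ carbons.
The 8-membered ring has only sp² ring atoms; a planar conformation would have a fully conjugated π system of 8 electrons. But 8 = 4(2), which is 4n not 4n+2, so it is not aromatic (cyclooctatetraene) — cyclooctatetraene distorts into a non-planar tub to avoid antiaromaticity.
The 6-membered ring has a continuous p-orbital overlap around the ring; 3 ring double bonds give 6 π electrons. That satisfies 4n+2 with n=1, so it is aromatic (benzene ring).
The 5-membered ring with one oxygen has two sp³ carbons, so it is not fully conjugated — not aromatic (oxolane ring).
The second 6-membered ring has a continuous p-orbital overlap around the ring; 3 ring double bonds give 6 π electrons. That satisfies 4n+2 with n=1, so it is aromatic (benzene ring).
The second 5-membered ring with one oxygen has two sp³ carbons, so it is not fully conjugated — not aromatic (oxolane ring).
2 of the 5 rings are aromatic. Total: 2.

2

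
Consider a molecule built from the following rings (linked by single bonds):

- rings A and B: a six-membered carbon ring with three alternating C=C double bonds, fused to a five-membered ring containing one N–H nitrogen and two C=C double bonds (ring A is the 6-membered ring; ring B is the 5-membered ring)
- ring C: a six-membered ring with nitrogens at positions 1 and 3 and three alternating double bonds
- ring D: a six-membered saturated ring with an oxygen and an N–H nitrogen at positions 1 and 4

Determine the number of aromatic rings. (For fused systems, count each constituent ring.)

Rings A and B form a fused bicyclic system (with one N–H) with 9 sp² atoms and 10 π electrons from ring double bonds plus a heteroatom lone pair. 10 = 4(2)+2, so the system is aromatic and both rings count as aromatic (indole).
Ring C is planar and fully conjugated; 3 ring double bonds give 6 π electrons. Since 6 = 4n+2 (n=1), ring C is aromatic (pyrimidine).
Ring D has only sp³ atoms, so it is not fully conjugated — not aromatic (morpholine).
Aromatic: A, B, C. Total: 3.

3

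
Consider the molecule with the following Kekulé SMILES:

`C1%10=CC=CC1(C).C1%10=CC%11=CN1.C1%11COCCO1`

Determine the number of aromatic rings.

1

The SMILES encodes a five-membered carbon ring with two conjugated C=C double bonds and one sp³ carbon; a five-membered ring of four carbons and one nitrogen bearing a hydrogen, with two C=C double bonds; a six-membered saturated ring with oxygens at positions 1 and 4.
The 5-membered ring has one sp³ carbon, so it is not fully conjugated — not aromatic (cyclopentadiene).
The 5-membered ring with one N–H is planar and fully conjugated; 2 ring double bonds (4 π electrons) plus a heteroatom lone pair (2) give 6 π electrons. That satisfies 4n+2 with n=1, so it is aromatic (pyrrole).
The 6-membered ring with two oxygens (1,4) has only sp³ atoms, so it is not fully conjugated — not aromatic (1,4-dioxane).
1 of the 3 rings is aromatic. Total: 1.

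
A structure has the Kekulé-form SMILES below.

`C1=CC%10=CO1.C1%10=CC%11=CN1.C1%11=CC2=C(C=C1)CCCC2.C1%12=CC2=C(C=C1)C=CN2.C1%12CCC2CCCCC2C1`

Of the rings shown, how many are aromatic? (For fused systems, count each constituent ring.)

5

The SMILES encodes a five-membered ring of four carbons and one oxygen, with two C=C double bonds; a five-membered ring of four carbons and one nitrogen bearing a hydrogen, with two C=C double bonds; a six-membered carbon ring with three alternating C=C double bonds, fused to a saturated six-membered carbon ring; a six-membered carbon ring with three alternating C=C double bonds, fused to a five-membered ring containing one N–H nitrogen and two C=C double bonds; two fused six-membered saturated carbon rings.
The 5-membered ring with one oxygen has a continuous p-orbital overlap around the ring; 2 ring double bonds (4 π electrons) plus a heteroatom lone pair (2) give 6 π electrons. That satisfies 4n+2 with n=1, so it is aromatic (furan).
The 5-membered ring with one N–H is fully conjugated (every ring atom contributes a p orbital); 2 ring double bonds (4 π electrons) plus a heteroatom lone pair (2) give 6 π electrons. Since 6 = 4n+2 (n=1), it is aromatic (pyrrole).
The 6-membered ring has a continuous p-orbital overlap around the ring; 3 ring double bonds give 6 π electrons. That satisfies 4n+2 with n=1, so it is aromatic (benzene ring).
The second 6-membered ring has four sp³ carbons, so it is not fully conjugated — not aromatic (cyclohexane ring).
The fused 6/5-membered bicyclic (with one N–H) is a single π system with 9 sp² atoms and 10 π electrons from ring double bonds plus a heteroatom lone pair. 10 = 4(2)+2, so the system is aromatic and both rings count as aromatic (indole).
The third 6-membered ring has only sp³ atoms, so it is not fully conjugated — not aromatic (cyclohexane ring).
The fourth 6-membered ring has only sp³ atoms, so it is not fully conjugated — not aromatic (cyclohexane ring).
5 of the 8 rings are aromatic. Total: 5.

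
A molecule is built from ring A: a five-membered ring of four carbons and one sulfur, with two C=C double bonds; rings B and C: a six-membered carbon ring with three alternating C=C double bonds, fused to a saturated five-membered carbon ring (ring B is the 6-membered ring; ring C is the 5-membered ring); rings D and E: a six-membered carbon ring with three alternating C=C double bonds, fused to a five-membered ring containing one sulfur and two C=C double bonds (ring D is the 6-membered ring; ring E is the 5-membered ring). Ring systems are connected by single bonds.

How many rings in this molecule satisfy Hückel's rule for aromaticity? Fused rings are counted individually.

4

Ring A has a continuous p-orbital overlap around the ring; 2 ring double bonds (4 π electrons) plus a heteroatom lone pair (2) give 6 π electrons. That satisfies 4n+2 with n=1, so ring A is aromatic (thiophene).
Ring B is planar and fully conjugated; 3 ring double bonds give 6 π electrons. 6 = 4(1)+2, so ring B is aromatic (benzene ring).
Ring C has three sp³ carbons, so it is not fully conjugated — not aromatic (cyclopentane ring).
Rings D and E form a fused bicyclic system (with one sulfur) with 9 sp² atoms and 10 π electrons from ring double bonds plus a heteroatom lone pair. 10 = 4(2)+2, so the system is aromatic and both rings count as aromatic (benzothiophene).
Aromatic: A, B, D, E. Total: 4.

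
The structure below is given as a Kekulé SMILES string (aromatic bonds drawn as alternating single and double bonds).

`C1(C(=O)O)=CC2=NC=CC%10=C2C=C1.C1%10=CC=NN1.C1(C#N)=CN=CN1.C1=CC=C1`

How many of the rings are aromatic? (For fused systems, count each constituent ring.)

4

The SMILES encodes two fused six-membered rings, each with three alternating double bonds; one ring is all carbon and the other has one ring nitrogen; a five-membered ring with two adjacent nitrogens (one bearing H, one in a double bond) and two double bonds; a five-membered ring with nitrogens at positions 1 and 3 (one bearing H, one in a C=N bond) and two double bonds; a four-membered carbon ring with two alternating C=C double bonds.
The fused 6/6-membered bicyclic (with one nitrogen) is a single π system with 10 sp² atoms and 10 π electrons from ring double bonds. 10 = 4(2)+2, so the system is aromatic and both rings count as aromatic (quinoline).
The 5-membered ring with two adjacent nitrogens (one N–H, one =N–) has a continuous p-orbital overlap around the ring; 2 ring double bonds (4 π electrons) plus a heteroatom lone pair (2) give 6 π electrons. Since 6 = 4n+2 (n=1), it is aromatic (pyrazole).
The 5-membered ring with two nitrogens (one N–H, one =N–) has a continuous p-orbital overlap around the ring; 2 ring double bonds (4 π electrons) plus a heteroatom lone pair (2) give 6 π electrons. That satisfies 4n+2 with n=1, so it is aromatic (imidazole).
The 4-membered ring has only sp² ring atoms; a planar conformation would have a fully conjugated π system of 4 electrons. But 4 = 4(1), which is 4n not 4n+2, so it is not aromatic (cyclobutadiene) — cyclobutadiene is antiaromatic and distorts to a rectangle.
4 of the 5 rings are aromatic. Total: 4.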